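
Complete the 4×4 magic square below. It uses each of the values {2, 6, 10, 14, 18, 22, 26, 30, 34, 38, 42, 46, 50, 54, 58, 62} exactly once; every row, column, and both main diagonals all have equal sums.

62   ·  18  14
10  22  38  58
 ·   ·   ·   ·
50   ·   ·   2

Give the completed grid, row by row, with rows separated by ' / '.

The 16 entries sum to 512, so each line sums to 512/4 = 128.
Row 1: 62 + 18 + 14 + ? = 128, so (1,2) = 34.
Column 1: 62 + 10 + 50 + ? = 128, so (3,1) = 6.
Column 4 needs 128; the known cells sum to 74, so (3,4) = 54.
The remaining cell in main diagonal is (3,3) = 128 − 86 = 42.
Using anti-diagonal: 14 + 38 + 50 + ? → (3,2) = 128 − 102 = 26.
Using column 2: 34 + 22 + 26 + ? → (4,2) = 128 − 82 = 46.
Using column 3: 18 + 38 + 42 + ? → (4,3) = 128 − 98 = 30.

62 34 18 14 / 10 22 38 58 / 6 26 42 54 / 50 46 30 2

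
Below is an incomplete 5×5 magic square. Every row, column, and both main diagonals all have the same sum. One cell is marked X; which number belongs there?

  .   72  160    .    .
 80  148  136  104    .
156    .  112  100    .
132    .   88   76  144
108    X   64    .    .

96

Column 3 is complete and sums to 560; that is the magic constant.
The remaining cell in row 2 is (2,5) = 560 − 468 = 92.
Row 4 needs 560; the known cells sum to 440, so (4,2) = 120.
Column 1: 80 + 156 + 132 + 108 + ? = 560, so (1,1) = 84.
Using main diagonal: 84 + 148 + 112 + 76 + ? → (5,5) = 560 − 420 = 140.
Anti-diagonal needs 560; the known cells sum to 444, so (1,5) = 116.
Row 1 needs 560; the known cells sum to 432, so (1,4) = 128.
The remaining cell in column 4 is (5,4) = 560 − 408 = 152.
Using column 5: 116 + 92 + 144 + 140 + ? → (3,5) = 560 − 492 = 68.
Row 3 needs 560; the known cells sum to 436, so (3,2) = 124.
From row 5, 560 − (108 + 64 + 152 + 140) gives (5,2) = 96.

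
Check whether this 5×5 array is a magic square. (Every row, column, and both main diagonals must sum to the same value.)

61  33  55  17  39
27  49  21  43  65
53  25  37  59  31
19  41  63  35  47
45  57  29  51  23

Row 1: 61 + 33 + 55 + 17 + 39 = 205.
Row 2: 27 + 49 + 21 + 43 + 65 = 205.
Row 3: 53 + 25 + 37 + 59 + 31 = 205.
Row 4: 19 + 41 + 63 + 35 + 47 = 205.
Row 5: 45 + 57 + 29 + 51 + 23 = 205.
Column 1: 61 + 27 + 53 + 19 + 45 = 205.
Column 2: 33 + 49 + 25 + 41 + 57 = 205.
Column 3: 55 + 21 + 37 + 63 + 29 = 205.
Column 4: 17 + 43 + 59 + 35 + 51 = 205.
Column 5: 39 + 65 + 31 + 47 + 23 = 205.
Main diagonal: 61 + 49 + 37 + 35 + 23 = 205.
Anti-diagonal: 39 + 43 + 37 + 41 + 45 = 205.
All lines sum to 205.

Yes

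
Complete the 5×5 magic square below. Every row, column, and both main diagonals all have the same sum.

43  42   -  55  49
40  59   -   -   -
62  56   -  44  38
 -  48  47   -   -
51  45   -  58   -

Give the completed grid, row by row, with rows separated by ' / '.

Column 2 is already complete: 42 + 59 + 56 + 48 + 45 = 250, so that is the magic constant.
From row 1, 250 − (43 + 42 + 55 + 49) gives (1,3) = 61.
Using row 3: 62 + 56 + 44 + 38 + ? → (3,3) = 250 − 200 = 50.
Using column 1: 43 + 40 + 62 + 51 + ? → (4,1) = 250 − 196 = 54.
Using anti-diagonal: 49 + 50 + 48 + 51 + ? → (2,4) = 250 − 198 = 52.
Column 4 needs 250; the known cells sum to 209, so (4,4) = 41.
Main diagonal must total 250; the given cells sum to 193, so (5,5) = 57.
Row 4 must total 250; the given cells sum to 190, so (4,5) = 60.
Using row 5: 51 + 45 + 58 + 57 + ? → (5,3) = 250 − 211 = 39.
From column 3, 250 − (61 + 50 + 47 + 39) gives (2,3) = 53.
From column 5, 250 − (49 + 38 + 60 + 57) gives (2,5) = 46.

43 42 61 55 49 / 40 59 53 52 46 / 62 56 50 44 38 / 54 48 47 41 60 / 51 45 39 58 57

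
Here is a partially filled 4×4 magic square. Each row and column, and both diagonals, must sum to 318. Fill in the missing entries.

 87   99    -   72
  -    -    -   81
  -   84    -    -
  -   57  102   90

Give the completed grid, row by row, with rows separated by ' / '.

87 99 60 72 / 66 78 93 81 / 96 84 63 75 / 69 57 102 90

From row 1, 318 − (87 + 99 + 72) gives (1,3) = 60.
Using row 4: 57 + 102 + 90 + ? → (4,1) = 318 − 249 = 69.
Column 2: 99 + 84 + 57 + ? = 318, so (2,2) = 78.
Column 4 needs 318; the known cells sum to 243, so (3,4) = 75.
Main diagonal must total 318; the given cells sum to 255, so (3,3) = 63.
Anti-diagonal must total 318; the given cells sum to 225, so (2,3) = 93.
The remaining cell in row 2 is (2,1) = 318 − 252 = 66.
Row 3: 84 + 63 + 75 + ? = 318, so (3,1) = 96.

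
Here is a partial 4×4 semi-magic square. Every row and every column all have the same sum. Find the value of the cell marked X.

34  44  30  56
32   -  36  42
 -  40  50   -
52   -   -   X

38

Row 1 is complete and sums to 164; that is the magic constant.
Using row 2: 32 + 36 + 42 + ? → (2,2) = 164 − 110 = 54.
Column 1 must total 164; the given cells sum to 118, so (3,1) = 46.
Column 2 needs 164; the known cells sum to 138, so (4,2) = 26.
The remaining cell in column 3 is (4,3) = 164 − 116 = 48.
Using row 3: 46 + 40 + 50 + ? → (3,4) = 164 − 136 = 28.
Row 4 needs 164; the known cells sum to 126, so (4,4) = 38.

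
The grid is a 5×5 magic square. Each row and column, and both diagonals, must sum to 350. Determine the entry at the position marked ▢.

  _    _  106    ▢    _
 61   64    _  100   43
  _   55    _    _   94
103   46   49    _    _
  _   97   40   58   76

Row 2 needs 350; the known cells sum to 268, so (2,3) = 82.
Row 5: 97 + 40 + 58 + 76 + ? = 350, so (5,1) = 79.
Column 2 must total 350; the given cells sum to 262, so (1,2) = 88.
Column 3 needs 350; the known cells sum to 277, so (3,3) = 73.
Anti-diagonal needs 350; the known cells sum to 298, so (1,5) = 52.
Column 5 needs 350; the known cells sum to 265, so (4,5) = 85.
Row 4: 103 + 46 + 49 + 85 + ? = 350, so (4,4) = 67.
Main diagonal: 64 + 73 + 67 + 76 + ? = 350, so (1,1) = 70.
Row 1 needs 350; the known cells sum to 316, so (1,4) = 34.

34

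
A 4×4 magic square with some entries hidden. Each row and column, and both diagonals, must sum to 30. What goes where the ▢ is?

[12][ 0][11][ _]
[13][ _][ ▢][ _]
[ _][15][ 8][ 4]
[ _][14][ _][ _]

Row 1: 12 + 0 + 11 + ? = 30, so (1,4) = 7.
Row 3 must total 30; the given cells sum to 27, so (3,1) = 3.
The remaining cell in column 1 is (4,1) = 30 − 28 = 2.
Column 2 must total 30; the given cells sum to 29, so (2,2) = 1.
Main diagonal needs 30; the known cells sum to 21, so (4,4) = 9.
Anti-diagonal needs 30; the known cells sum to 24, so (2,3) = 6.

6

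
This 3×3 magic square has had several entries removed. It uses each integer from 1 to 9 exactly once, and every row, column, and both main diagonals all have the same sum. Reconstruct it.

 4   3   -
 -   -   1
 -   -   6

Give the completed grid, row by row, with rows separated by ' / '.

The entries are 1 through 9, which sum to 45, so each line sums to 45/3 = 15.
Row 1: 4 + 3 + ? = 15, so (1,3) = 8.
The remaining cell in main diagonal is (2,2) = 15 − 10 = 5.
From anti-diagonal, 15 − (8 + 5) gives (3,1) = 2.
From row 2, 15 − (5 + 1) gives (2,1) = 9.
Using row 3: 2 + 6 + ? → (3,2) = 15 − 8 = 7.

4 3 8 / 9 5 1 / 2 7 6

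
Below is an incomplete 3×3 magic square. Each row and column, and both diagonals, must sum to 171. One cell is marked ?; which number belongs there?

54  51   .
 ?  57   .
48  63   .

Row 1: 54 + 51 + ? = 171, so (1,3) = 66.
From row 3, 171 − (48 + 63) gives (3,3) = 60.
Column 1 must total 171; the given cells sum to 102, so (2,1) = 69.

69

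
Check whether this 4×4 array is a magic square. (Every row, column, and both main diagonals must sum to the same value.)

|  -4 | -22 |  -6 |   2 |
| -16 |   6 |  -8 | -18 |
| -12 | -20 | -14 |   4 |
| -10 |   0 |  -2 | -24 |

Row 1: -4 + (-22) + (-6) + 2 = -30.
Row 2: -16 + 6 + (-8) + (-18) = -36.
Row 3: -12 + (-20) + (-14) + 4 = -42.
Row 4: -10 + 0 + (-2) + (-24) = -36.
Column 1: -4 + (-16) + (-12) + (-10) = -42.
Column 2: -22 + 6 + (-20) + 0 = -36.
Column 3: -6 + (-8) + (-14) + (-2) = -30.
Column 4: 2 + (-18) + 4 + (-24) = -36.
Main diagonal: -4 + 6 + (-14) + (-24) = -36.
Anti-diagonal: 2 + (-8) + (-20) + (-10) = -36.

No — row 3 sums to -42 but anti-diagonal sums to -36.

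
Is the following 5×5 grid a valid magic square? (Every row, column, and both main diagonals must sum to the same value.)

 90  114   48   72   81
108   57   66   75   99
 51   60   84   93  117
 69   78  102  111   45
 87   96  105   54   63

Row 1: 90 + 114 + 48 + 72 + 81 = 405.
Row 2: 108 + 57 + 66 + 75 + 99 = 405.
Row 3: 51 + 60 + 84 + 93 + 117 = 405.
Row 4: 69 + 78 + 102 + 111 + 45 = 405.
Row 5: 87 + 96 + 105 + 54 + 63 = 405.
Column 1: 90 + 108 + 51 + 69 + 87 = 405.
Column 2: 114 + 57 + 60 + 78 + 96 = 405.
Column 3: 48 + 66 + 84 + 102 + 105 = 405.
Column 4: 72 + 75 + 93 + 111 + 54 = 405.
Column 5: 81 + 99 + 117 + 45 + 63 = 405.
Main diagonal: 90 + 57 + 84 + 111 + 63 = 405.
Anti-diagonal: 81 + 75 + 84 + 78 + 87 = 405.
All lines sum to 405.

Yes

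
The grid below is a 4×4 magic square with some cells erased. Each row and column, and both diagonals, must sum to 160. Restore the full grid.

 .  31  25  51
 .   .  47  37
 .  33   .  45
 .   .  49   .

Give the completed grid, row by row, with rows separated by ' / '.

Row 1 needs 160; the known cells sum to 107, so (1,1) = 53.
Column 3: 25 + 47 + 49 + ? = 160, so (3,3) = 39.
Using column 4: 51 + 37 + 45 + ? → (4,4) = 160 − 133 = 27.
From main diagonal, 160 − (53 + 39 + 27) gives (2,2) = 41.
Anti-diagonal must total 160; the given cells sum to 131, so (4,1) = 29.
Row 2 needs 160; the known cells sum to 125, so (2,1) = 35.
From row 3, 160 − (33 + 39 + 45) gives (3,1) = 43.
Row 4 must total 160; the given cells sum to 105, so (4,2) = 55.

53 31 25 51 / 35 41 47 37 / 43 33 39 45 / 29 55 49 27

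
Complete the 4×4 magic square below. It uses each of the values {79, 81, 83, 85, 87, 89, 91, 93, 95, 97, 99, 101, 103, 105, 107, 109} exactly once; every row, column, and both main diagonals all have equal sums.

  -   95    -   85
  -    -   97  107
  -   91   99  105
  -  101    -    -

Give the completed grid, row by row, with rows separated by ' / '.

109 95 87 85 / 83 89 97 107 / 81 91 99 105 / 103 101 93 79

The 16 entries sum to 1504, so each line sums to 1504/4 = 376.
From row 3, 376 − (91 + 99 + 105) gives (3,1) = 81.
From column 2, 376 − (95 + 91 + 101) gives (2,2) = 89.
The remaining cell in column 4 is (4,4) = 376 − 297 = 79.
Using main diagonal: 89 + 99 + 79 + ? → (1,1) = 376 − 267 = 109.
Using anti-diagonal: 85 + 97 + 91 + ? → (4,1) = 376 − 273 = 103.
The remaining cell in row 1 is (1,3) = 376 − 289 = 87.
Row 2: 89 + 97 + 107 + ? = 376, so (2,1) = 83.
The remaining cell in row 4 is (4,3) = 376 − 283 = 93.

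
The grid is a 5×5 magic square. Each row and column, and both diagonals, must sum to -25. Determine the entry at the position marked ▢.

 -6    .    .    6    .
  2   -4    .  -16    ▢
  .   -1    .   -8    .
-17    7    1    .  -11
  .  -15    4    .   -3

3

Row 4 must total -25; the given cells sum to -20, so (4,4) = -5.
From column 2, -25 − (-4 + (-1) + 7 + (-15)) gives (1,2) = -12.
Column 4 must total -25; the given cells sum to -23, so (5,4) = -2.
The remaining cell in main diagonal is (3,3) = -25 − (-18) = -7.
Row 5: -15 + 4 + (-2) + (-3) + ? = -25, so (5,1) = -9.
Column 1: -6 + 2 + (-17) + (-9) + ? = -25, so (3,1) = 5.
Anti-diagonal: -16 + (-7) + 7 + (-9) + ? = -25, so (1,5) = 0.
From row 1, -25 − (-6 + (-12) + 6 + 0) gives (1,3) = -13.
Row 3 must total -25; the given cells sum to -11, so (3,5) = -14.
The remaining cell in column 3 is (2,3) = -25 − (-15) = -10.
Using column 5: 0 + (-14) + (-11) + (-3) + ? → (2,5) = -25 − (-28) = 3.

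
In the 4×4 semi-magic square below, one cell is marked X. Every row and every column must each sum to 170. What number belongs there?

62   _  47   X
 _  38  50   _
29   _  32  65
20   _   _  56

Row 3 must total 170; the given cells sum to 126, so (3,2) = 44.
From column 1, 170 − (62 + 29 + 20) gives (2,1) = 59.
Using column 3: 47 + 50 + 32 + ? → (4,3) = 170 − 129 = 41.
Row 2: 59 + 38 + 50 + ? = 170, so (2,4) = 23.
Row 4 must total 170; the given cells sum to 117, so (4,2) = 53.
Using column 2: 38 + 44 + 53 + ? → (1,2) = 170 − 135 = 35.
From column 4, 170 − (23 + 65 + 56) gives (1,4) = 26.

26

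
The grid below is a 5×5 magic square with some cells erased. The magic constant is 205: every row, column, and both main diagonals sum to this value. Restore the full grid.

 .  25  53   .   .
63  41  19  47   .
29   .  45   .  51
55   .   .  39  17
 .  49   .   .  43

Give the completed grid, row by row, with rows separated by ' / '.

37 25 53 31 59 / 63 41 19 47 35 / 29 57 45 23 51 / 55 33 61 39 17 / 21 49 27 65 43

The remaining cell in row 2 is (2,5) = 205 − 170 = 35.
From column 5, 205 − (35 + 51 + 17 + 43) gives (1,5) = 59.
Main diagonal needs 205; the known cells sum to 168, so (1,1) = 37.
Row 1 must total 205; the given cells sum to 174, so (1,4) = 31.
Column 1 must total 205; the given cells sum to 184, so (5,1) = 21.
Using anti-diagonal: 59 + 47 + 45 + 21 + ? → (4,2) = 205 − 172 = 33.
Row 4 needs 205; the known cells sum to 144, so (4,3) = 61.
Using column 2: 25 + 41 + 33 + 49 + ? → (3,2) = 205 − 148 = 57.
The remaining cell in column 3 is (5,3) = 205 − 178 = 27.
Row 3 needs 205; the known cells sum to 182, so (3,4) = 23.
Row 5 must total 205; the given cells sum to 140, so (5,4) = 65.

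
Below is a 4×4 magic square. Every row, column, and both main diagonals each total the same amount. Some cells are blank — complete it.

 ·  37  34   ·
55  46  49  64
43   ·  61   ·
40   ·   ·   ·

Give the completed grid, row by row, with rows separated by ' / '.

Row 2 is already complete: 55 + 46 + 49 + 64 = 214, so that is the magic constant.
Column 1: 55 + 43 + 40 + ? = 214, so (1,1) = 76.
The remaining cell in column 3 is (4,3) = 214 − 144 = 70.
Main diagonal: 76 + 46 + 61 + ? = 214, so (4,4) = 31.
The remaining cell in row 1 is (1,4) = 214 − 147 = 67.
Row 4 must total 214; the given cells sum to 141, so (4,2) = 73.
Column 2 must total 214; the given cells sum to 156, so (3,2) = 58.
Column 4: 67 + 64 + 31 + ? = 214, so (3,4) = 52.

76 37 34 67 / 55 46 49 64 / 43 58 61 52 / 40 73 70 31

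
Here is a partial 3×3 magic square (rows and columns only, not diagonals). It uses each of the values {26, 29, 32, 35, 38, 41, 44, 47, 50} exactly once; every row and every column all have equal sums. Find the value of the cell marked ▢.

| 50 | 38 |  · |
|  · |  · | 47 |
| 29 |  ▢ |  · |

The 9 entries sum to 342, so each line sums to 342/3 = 114.
The remaining cell in row 1 is (1,3) = 114 − 88 = 26.
Column 1 needs 114; the known cells sum to 79, so (2,1) = 35.
From column 3, 114 − (26 + 47) gives (3,3) = 41.
Row 2 must total 114; the given cells sum to 82, so (2,2) = 32.
Using row 3: 29 + 41 + ? → (3,2) = 114 − 70 = 44.

44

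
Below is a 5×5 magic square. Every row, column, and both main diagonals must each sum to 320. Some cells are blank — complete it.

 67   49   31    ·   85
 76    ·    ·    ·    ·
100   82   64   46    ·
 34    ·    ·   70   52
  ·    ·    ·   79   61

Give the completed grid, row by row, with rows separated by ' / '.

The remaining cell in row 1 is (1,4) = 320 − 232 = 88.
Row 3 needs 320; the known cells sum to 292, so (3,5) = 28.
From column 1, 320 − (67 + 76 + 100 + 34) gives (5,1) = 43.
The remaining cell in column 4 is (2,4) = 320 − 283 = 37.
Column 5 needs 320; the known cells sum to 226, so (2,5) = 94.
From main diagonal, 320 − (67 + 64 + 70 + 61) gives (2,2) = 58.
Anti-diagonal must total 320; the given cells sum to 229, so (4,2) = 91.
The remaining cell in row 2 is (2,3) = 320 − 265 = 55.
The remaining cell in row 4 is (4,3) = 320 − 247 = 73.
The remaining cell in column 2 is (5,2) = 320 − 280 = 40.
The remaining cell in column 3 is (5,3) = 320 − 223 = 97.

67 49 31 88 85 / 76 58 55 37 94 / 100 82 64 46 28 / 34 91 73 70 52 / 43 40 97 79 61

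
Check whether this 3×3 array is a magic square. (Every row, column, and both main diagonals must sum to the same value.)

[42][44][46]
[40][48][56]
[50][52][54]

Row 1: 42 + 44 + 46 = 132.
Row 2: 40 + 48 + 56 = 144.
Row 3: 50 + 52 + 54 = 156.
Column 1: 42 + 40 + 50 = 132.
Column 2: 44 + 48 + 52 = 144.
Column 3: 46 + 56 + 54 = 156.
Main diagonal: 42 + 48 + 54 = 144.
Anti-diagonal: 46 + 48 + 50 = 144.

No — row 3 sums to 156 but main diagonal sums to 144.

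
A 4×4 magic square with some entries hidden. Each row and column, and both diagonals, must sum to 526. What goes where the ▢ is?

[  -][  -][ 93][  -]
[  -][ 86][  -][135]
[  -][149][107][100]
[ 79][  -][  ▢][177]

142

Row 3 needs 526; the known cells sum to 356, so (3,1) = 170.
The remaining cell in column 4 is (1,4) = 526 − 412 = 114.
Using main diagonal: 86 + 107 + 177 + ? → (1,1) = 526 − 370 = 156.
From anti-diagonal, 526 − (114 + 149 + 79) gives (2,3) = 184.
Using row 1: 156 + 93 + 114 + ? → (1,2) = 526 − 363 = 163.
Row 2 needs 526; the known cells sum to 405, so (2,1) = 121.
From column 2, 526 − (163 + 86 + 149) gives (4,2) = 128.
From column 3, 526 − (93 + 184 + 107) gives (4,3) = 142.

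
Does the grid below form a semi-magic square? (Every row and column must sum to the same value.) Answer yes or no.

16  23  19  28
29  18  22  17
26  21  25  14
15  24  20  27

Row 1: 16 + 23 + 19 + 28 = 86.
Row 2: 29 + 18 + 22 + 17 = 86.
Row 3: 26 + 21 + 25 + 14 = 86.
Row 4: 15 + 24 + 20 + 27 = 86.
Column 1: 16 + 29 + 26 + 15 = 86.
Column 2: 23 + 18 + 21 + 24 = 86.
Column 3: 19 + 22 + 25 + 20 = 86.
Column 4: 28 + 17 + 14 + 27 = 86.
All lines sum to 86.

Yes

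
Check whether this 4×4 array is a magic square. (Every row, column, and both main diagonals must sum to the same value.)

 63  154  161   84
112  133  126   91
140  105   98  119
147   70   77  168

Yes

Row 1: 63 + 154 + 161 + 84 = 462.
Row 2: 112 + 133 + 126 + 91 = 462.
Row 3: 140 + 105 + 98 + 119 = 462.
Row 4: 147 + 70 + 77 + 168 = 462.
Column 1: 63 + 112 + 140 + 147 = 462.
Column 2: 154 + 133 + 105 + 70 = 462.
Column 3: 161 + 126 + 98 + 77 = 462.
Column 4: 84 + 91 + 119 + 168 = 462.
Main diagonal: 63 + 133 + 98 + 168 = 462.
Anti-diagonal: 84 + 126 + 105 + 147 = 462.
All lines sum to 462.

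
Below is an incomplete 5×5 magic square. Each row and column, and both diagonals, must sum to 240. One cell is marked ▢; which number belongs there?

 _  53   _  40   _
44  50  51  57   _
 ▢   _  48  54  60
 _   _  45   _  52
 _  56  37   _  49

Using row 2: 44 + 50 + 51 + 57 + ? → (2,5) = 240 − 202 = 38.
From column 3, 240 − (51 + 48 + 45 + 37) gives (1,3) = 59.
Column 5 must total 240; the given cells sum to 199, so (1,5) = 41.
Row 1 must total 240; the given cells sum to 193, so (1,1) = 47.
Using main diagonal: 47 + 50 + 48 + 49 + ? → (4,4) = 240 − 194 = 46.
Using column 4: 40 + 57 + 54 + 46 + ? → (5,4) = 240 − 197 = 43.
Row 5 must total 240; the given cells sum to 185, so (5,1) = 55.
Anti-diagonal must total 240; the given cells sum to 201, so (4,2) = 39.
Row 4: 39 + 45 + 46 + 52 + ? = 240, so (4,1) = 58.
Column 1 must total 240; the given cells sum to 204, so (3,1) = 36.

36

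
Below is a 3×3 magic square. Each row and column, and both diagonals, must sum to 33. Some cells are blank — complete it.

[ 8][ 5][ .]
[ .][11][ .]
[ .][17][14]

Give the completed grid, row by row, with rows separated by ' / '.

The remaining cell in row 1 is (1,3) = 33 − 13 = 20.
The remaining cell in row 3 is (3,1) = 33 − 31 = 2.
Using column 1: 8 + 2 + ? → (2,1) = 33 − 10 = 23.
From column 3, 33 − (20 + 14) gives (2,3) = -1.

8 5 20 / 23 11 -1 / 2 17 14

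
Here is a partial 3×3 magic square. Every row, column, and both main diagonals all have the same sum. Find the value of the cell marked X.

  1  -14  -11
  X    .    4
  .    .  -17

Row 1 is complete and sums to -24; that is the magic constant.
Main diagonal needs -24; the known cells sum to -16, so (2,2) = -8.
The remaining cell in anti-diagonal is (3,1) = -24 − (-19) = -5.
Row 2 must total -24; the given cells sum to -4, so (2,1) = -20.

-20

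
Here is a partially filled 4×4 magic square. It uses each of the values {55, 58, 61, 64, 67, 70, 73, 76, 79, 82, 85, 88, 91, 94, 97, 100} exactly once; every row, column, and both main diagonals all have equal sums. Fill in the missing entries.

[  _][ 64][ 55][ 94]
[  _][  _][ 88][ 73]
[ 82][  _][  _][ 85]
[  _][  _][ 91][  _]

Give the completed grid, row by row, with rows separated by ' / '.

97 64 55 94 / 70 79 88 73 / 82 67 76 85 / 61 100 91 58

The 16 entries sum to 1240, so each line sums to 1240/4 = 310.
Row 1 needs 310; the known cells sum to 213, so (1,1) = 97.
Using column 3: 55 + 88 + 91 + ? → (3,3) = 310 − 234 = 76.
Column 4: 94 + 73 + 85 + ? = 310, so (4,4) = 58.
The remaining cell in main diagonal is (2,2) = 310 − 231 = 79.
Row 2 must total 310; the given cells sum to 240, so (2,1) = 70.
Using row 3: 82 + 76 + 85 + ? → (3,2) = 310 − 243 = 67.
The remaining cell in column 1 is (4,1) = 310 − 249 = 61.
Column 2 must total 310; the given cells sum to 210, so (4,2) = 100.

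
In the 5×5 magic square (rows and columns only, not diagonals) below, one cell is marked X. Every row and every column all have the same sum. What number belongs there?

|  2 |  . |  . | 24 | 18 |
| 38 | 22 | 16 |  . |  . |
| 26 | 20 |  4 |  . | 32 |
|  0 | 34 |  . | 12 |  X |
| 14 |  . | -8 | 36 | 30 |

Column 1 is complete and sums to 80; that is the magic constant.
The remaining cell in row 3 is (3,4) = 80 − 82 = -2.
From row 5, 80 − (14 + (-8) + 36 + 30) gives (5,2) = 8.
Column 2 needs 80; the known cells sum to 84, so (1,2) = -4.
Column 4 needs 80; the known cells sum to 70, so (2,4) = 10.
From row 1, 80 − (2 + (-4) + 24 + 18) gives (1,3) = 40.
Row 2 needs 80; the known cells sum to 86, so (2,5) = -6.
From column 3, 80 − (40 + 16 + 4 + (-8)) gives (4,3) = 28.
Column 5 needs 80; the known cells sum to 74, so (4,5) = 6.

6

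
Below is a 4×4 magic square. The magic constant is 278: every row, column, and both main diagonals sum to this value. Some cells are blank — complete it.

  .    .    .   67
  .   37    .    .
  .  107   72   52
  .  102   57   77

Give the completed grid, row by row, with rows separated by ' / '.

The remaining cell in row 3 is (3,1) = 278 − 231 = 47.
Row 4 must total 278; the given cells sum to 236, so (4,1) = 42.
Column 2: 37 + 107 + 102 + ? = 278, so (1,2) = 32.
The remaining cell in column 4 is (2,4) = 278 − 196 = 82.
Using main diagonal: 37 + 72 + 77 + ? → (1,1) = 278 − 186 = 92.
Using anti-diagonal: 67 + 107 + 42 + ? → (2,3) = 278 − 216 = 62.
Row 1: 92 + 32 + 67 + ? = 278, so (1,3) = 87.
Row 2 needs 278; the known cells sum to 181, so (2,1) = 97.

92 32 87 67 / 97 37 62 82 / 47 107 72 52 / 42 102 57 77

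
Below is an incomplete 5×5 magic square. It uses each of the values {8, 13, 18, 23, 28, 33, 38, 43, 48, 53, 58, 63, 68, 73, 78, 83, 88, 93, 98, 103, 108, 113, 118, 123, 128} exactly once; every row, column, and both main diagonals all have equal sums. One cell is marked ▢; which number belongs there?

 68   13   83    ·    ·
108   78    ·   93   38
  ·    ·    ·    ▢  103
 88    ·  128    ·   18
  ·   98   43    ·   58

The 25 entries sum to 1700, so each line sums to 1700/5 = 340.
Row 2: 108 + 78 + 93 + 38 + ? = 340, so (2,3) = 23.
The remaining cell in column 3 is (3,3) = 340 − 277 = 63.
Column 5 must total 340; the given cells sum to 217, so (1,5) = 123.
Main diagonal needs 340; the known cells sum to 267, so (4,4) = 73.
The remaining cell in row 1 is (1,4) = 340 − 287 = 53.
From row 4, 340 − (88 + 128 + 73 + 18) gives (4,2) = 33.
Column 2: 13 + 78 + 33 + 98 + ? = 340, so (3,2) = 118.
Anti-diagonal needs 340; the known cells sum to 312, so (5,1) = 28.
Row 5 must total 340; the given cells sum to 227, so (5,4) = 113.
Column 1: 68 + 108 + 88 + 28 + ? = 340, so (3,1) = 48.
From column 4, 340 − (53 + 93 + 73 + 113) gives (3,4) = 8.

8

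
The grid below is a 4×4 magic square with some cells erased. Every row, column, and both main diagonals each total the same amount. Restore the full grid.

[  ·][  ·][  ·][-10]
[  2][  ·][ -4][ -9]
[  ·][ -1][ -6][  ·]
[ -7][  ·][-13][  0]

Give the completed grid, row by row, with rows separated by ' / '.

Anti-diagonal is already complete: -10 + -4 + -1 + -7 = -22, so that is the magic constant.
From row 2, -22 − (2 + (-4) + (-9)) gives (2,2) = -11.
From row 4, -22 − (-7 + (-13) + 0) gives (4,2) = -2.
Using column 2: -11 + (-1) + (-2) + ? → (1,2) = -22 − (-14) = -8.
The remaining cell in column 3 is (1,3) = -22 − (-23) = 1.
From column 4, -22 − (-10 + (-9) + 0) gives (3,4) = -3.
The remaining cell in main diagonal is (1,1) = -22 − (-17) = -5.
Row 3 must total -22; the given cells sum to -10, so (3,1) = -12.

-5 -8 1 -10 / 2 -11 -4 -9 / -12 -1 -6 -3 / -7 -2 -13 0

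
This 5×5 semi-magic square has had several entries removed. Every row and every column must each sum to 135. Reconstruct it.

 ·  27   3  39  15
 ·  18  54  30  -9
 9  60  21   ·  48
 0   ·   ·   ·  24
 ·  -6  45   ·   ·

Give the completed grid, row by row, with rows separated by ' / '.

From row 1, 135 − (27 + 3 + 39 + 15) gives (1,1) = 51.
Row 2 must total 135; the given cells sum to 93, so (2,1) = 42.
Row 3 must total 135; the given cells sum to 138, so (3,4) = -3.
Column 1 must total 135; the given cells sum to 102, so (5,1) = 33.
From column 2, 135 − (27 + 18 + 60 + (-6)) gives (4,2) = 36.
Column 3: 3 + 54 + 21 + 45 + ? = 135, so (4,3) = 12.
Column 5: 15 + (-9) + 48 + 24 + ? = 135, so (5,5) = 57.
The remaining cell in row 4 is (4,4) = 135 − 72 = 63.
Using row 5: 33 + (-6) + 45 + 57 + ? → (5,4) = 135 − 129 = 6.

51 27 3 39 15 / 42 18 54 30 -9 / 9 60 21 -3 48 / 0 36 12 63 24 / 33 -6 45 6 57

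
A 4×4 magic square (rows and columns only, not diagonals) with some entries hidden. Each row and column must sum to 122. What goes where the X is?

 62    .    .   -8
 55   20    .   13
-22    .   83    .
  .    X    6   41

48

Row 2 needs 122; the known cells sum to 88, so (2,3) = 34.
Using column 1: 62 + 55 + (-22) + ? → (4,1) = 122 − 95 = 27.
Column 3: 34 + 83 + 6 + ? = 122, so (1,3) = -1.
The remaining cell in column 4 is (3,4) = 122 − 46 = 76.
Row 1 needs 122; the known cells sum to 53, so (1,2) = 69.
The remaining cell in row 3 is (3,2) = 122 − 137 = -15.
Using row 4: 27 + 6 + 41 + ? → (4,2) = 122 − 74 = 48.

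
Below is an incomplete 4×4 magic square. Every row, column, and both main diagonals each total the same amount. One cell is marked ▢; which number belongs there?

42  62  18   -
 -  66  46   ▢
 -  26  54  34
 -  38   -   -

58

Column 2 is complete and sums to 192; that is the magic constant.
The remaining cell in row 1 is (1,4) = 192 − 122 = 70.
The remaining cell in row 3 is (3,1) = 192 − 114 = 78.
The remaining cell in column 3 is (4,3) = 192 − 118 = 74.
Using main diagonal: 42 + 66 + 54 + ? → (4,4) = 192 − 162 = 30.
Using anti-diagonal: 70 + 46 + 26 + ? → (4,1) = 192 − 142 = 50.
Column 1: 42 + 78 + 50 + ? = 192, so (2,1) = 22.
Using column 4: 70 + 34 + 30 + ? → (2,4) = 192 − 134 = 58.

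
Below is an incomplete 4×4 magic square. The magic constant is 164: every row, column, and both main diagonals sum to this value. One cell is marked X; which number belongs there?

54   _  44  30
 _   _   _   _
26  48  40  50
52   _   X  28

46

From row 1, 164 − (54 + 44 + 30) gives (1,2) = 36.
Using column 1: 54 + 26 + 52 + ? → (2,1) = 164 − 132 = 32.
Column 4 must total 164; the given cells sum to 108, so (2,4) = 56.
From main diagonal, 164 − (54 + 40 + 28) gives (2,2) = 42.
Using anti-diagonal: 30 + 48 + 52 + ? → (2,3) = 164 − 130 = 34.
The remaining cell in column 2 is (4,2) = 164 − 126 = 38.
From column 3, 164 − (44 + 34 + 40) gives (4,3) = 46.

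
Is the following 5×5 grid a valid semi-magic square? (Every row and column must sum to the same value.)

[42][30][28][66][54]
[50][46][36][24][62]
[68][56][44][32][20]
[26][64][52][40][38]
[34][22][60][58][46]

No — row 4 sums to 220 but column 2 sums to 218.

Row 1: 42 + 30 + 28 + 66 + 54 = 220.
Row 2: 50 + 46 + 36 + 24 + 62 = 218.
Row 3: 68 + 56 + 44 + 32 + 20 = 220.
Row 4: 26 + 64 + 52 + 40 + 38 = 220.
Row 5: 34 + 22 + 60 + 58 + 46 = 220.
Column 1: 42 + 50 + 68 + 26 + 34 = 220.
Column 2: 30 + 46 + 56 + 64 + 22 = 218.
Column 3: 28 + 36 + 44 + 52 + 60 = 220.
Column 4: 66 + 24 + 32 + 40 + 58 = 220.
Column 5: 54 + 62 + 20 + 38 + 46 = 220.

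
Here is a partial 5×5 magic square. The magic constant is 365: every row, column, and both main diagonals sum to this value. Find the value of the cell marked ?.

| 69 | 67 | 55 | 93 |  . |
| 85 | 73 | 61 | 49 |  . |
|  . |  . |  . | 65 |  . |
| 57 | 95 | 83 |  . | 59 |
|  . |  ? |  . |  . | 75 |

51

From row 1, 365 − (69 + 67 + 55 + 93) gives (1,5) = 81.
Row 2 needs 365; the known cells sum to 268, so (2,5) = 97.
Row 4 must total 365; the given cells sum to 294, so (4,4) = 71.
Column 4 must total 365; the given cells sum to 278, so (5,4) = 87.
Column 5 must total 365; the given cells sum to 312, so (3,5) = 53.
Main diagonal needs 365; the known cells sum to 288, so (3,3) = 77.
Using anti-diagonal: 81 + 49 + 77 + 95 + ? → (5,1) = 365 − 302 = 63.
The remaining cell in column 1 is (3,1) = 365 − 274 = 91.
Column 3 needs 365; the known cells sum to 276, so (5,3) = 89.
Row 3: 91 + 77 + 65 + 53 + ? = 365, so (3,2) = 79.
Row 5 must total 365; the given cells sum to 314, so (5,2) = 51.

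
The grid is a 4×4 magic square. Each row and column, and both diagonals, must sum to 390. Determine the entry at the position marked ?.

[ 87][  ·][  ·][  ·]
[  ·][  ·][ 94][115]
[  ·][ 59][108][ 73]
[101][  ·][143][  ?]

66

Using row 3: 59 + 108 + 73 + ? → (3,1) = 390 − 240 = 150.
Column 1 must total 390; the given cells sum to 338, so (2,1) = 52.
Column 3: 94 + 108 + 143 + ? = 390, so (1,3) = 45.
The remaining cell in anti-diagonal is (1,4) = 390 − 254 = 136.
Row 1 must total 390; the given cells sum to 268, so (1,2) = 122.
From row 2, 390 − (52 + 94 + 115) gives (2,2) = 129.
Column 2 must total 390; the given cells sum to 310, so (4,2) = 80.
Using column 4: 136 + 115 + 73 + ? → (4,4) = 390 − 324 = 66.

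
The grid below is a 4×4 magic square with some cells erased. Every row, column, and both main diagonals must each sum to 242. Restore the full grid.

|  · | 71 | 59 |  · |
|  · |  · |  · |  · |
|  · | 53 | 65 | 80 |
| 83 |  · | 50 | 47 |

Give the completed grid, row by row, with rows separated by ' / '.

Using row 3: 53 + 65 + 80 + ? → (3,1) = 242 − 198 = 44.
Using row 4: 83 + 50 + 47 + ? → (4,2) = 242 − 180 = 62.
Using column 2: 71 + 53 + 62 + ? → (2,2) = 242 − 186 = 56.
From column 3, 242 − (59 + 65 + 50) gives (2,3) = 68.
Main diagonal: 56 + 65 + 47 + ? = 242, so (1,1) = 74.
Anti-diagonal: 68 + 53 + 83 + ? = 242, so (1,4) = 38.
Column 1 needs 242; the known cells sum to 201, so (2,1) = 41.
Column 4 needs 242; the known cells sum to 165, so (2,4) = 77.

74 71 59 38 / 41 56 68 77 / 44 53 65 80 / 83 62 50 47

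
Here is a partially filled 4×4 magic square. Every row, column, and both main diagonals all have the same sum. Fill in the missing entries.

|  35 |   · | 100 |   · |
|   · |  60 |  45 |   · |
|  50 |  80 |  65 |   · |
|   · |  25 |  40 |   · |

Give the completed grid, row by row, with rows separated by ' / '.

35 85 100 30 / 70 60 45 75 / 50 80 65 55 / 95 25 40 90

Column 3 is already complete: 100 + 45 + 65 + 40 = 250, so that is the magic constant.
Row 3 needs 250; the known cells sum to 195, so (3,4) = 55.
Column 2 must total 250; the given cells sum to 165, so (1,2) = 85.
From main diagonal, 250 − (35 + 60 + 65) gives (4,4) = 90.
From row 1, 250 − (35 + 85 + 100) gives (1,4) = 30.
Row 4 needs 250; the known cells sum to 155, so (4,1) = 95.
Column 1 must total 250; the given cells sum to 180, so (2,1) = 70.
Column 4 must total 250; the given cells sum to 175, so (2,4) = 75.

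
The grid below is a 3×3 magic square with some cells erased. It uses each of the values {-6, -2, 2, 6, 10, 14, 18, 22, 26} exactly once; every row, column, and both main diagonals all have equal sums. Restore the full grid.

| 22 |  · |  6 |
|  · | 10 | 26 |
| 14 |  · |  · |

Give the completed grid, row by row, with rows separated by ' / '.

22 2 6 / -6 10 26 / 14 18 -2

The 9 entries sum to 90, so each line sums to 90/3 = 30.
From row 1, 30 − (22 + 6) gives (1,2) = 2.
Row 2 needs 30; the known cells sum to 36, so (2,1) = -6.
Column 2 must total 30; the given cells sum to 12, so (3,2) = 18.
Column 3: 6 + 26 + ? = 30, so (3,3) = -2.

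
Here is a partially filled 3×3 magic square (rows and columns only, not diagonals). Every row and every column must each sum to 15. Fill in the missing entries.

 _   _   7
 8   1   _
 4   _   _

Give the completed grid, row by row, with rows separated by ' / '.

3 5 7 / 8 1 6 / 4 9 2

Row 2 must total 15; the given cells sum to 9, so (2,3) = 6.
Column 1 needs 15; the known cells sum to 12, so (1,1) = 3.
Column 3: 7 + 6 + ? = 15, so (3,3) = 2.
Row 1 must total 15; the given cells sum to 10, so (1,2) = 5.
Row 3 must total 15; the given cells sum to 6, so (3,2) = 9.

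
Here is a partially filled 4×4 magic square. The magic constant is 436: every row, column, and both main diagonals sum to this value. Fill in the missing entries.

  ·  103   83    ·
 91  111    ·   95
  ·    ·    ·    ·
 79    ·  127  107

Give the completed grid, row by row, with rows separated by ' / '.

Row 2: 91 + 111 + 95 + ? = 436, so (2,3) = 139.
From row 4, 436 − (79 + 127 + 107) gives (4,2) = 123.
Column 2 needs 436; the known cells sum to 337, so (3,2) = 99.
From column 3, 436 − (83 + 139 + 127) gives (3,3) = 87.
From main diagonal, 436 − (111 + 87 + 107) gives (1,1) = 131.
Anti-diagonal: 139 + 99 + 79 + ? = 436, so (1,4) = 119.
From column 1, 436 − (131 + 91 + 79) gives (3,1) = 135.
The remaining cell in column 4 is (3,4) = 436 − 321 = 115.

131 103 83 119 / 91 111 139 95 / 135 99 87 115 / 79 123 127 107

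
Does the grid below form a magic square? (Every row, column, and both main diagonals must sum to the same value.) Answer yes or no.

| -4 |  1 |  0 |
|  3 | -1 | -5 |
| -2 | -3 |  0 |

No — main diagonal sums to -5 but column 2 sums to -3.

Row 1: -4 + 1 + 0 = -3.
Row 2: 3 + (-1) + (-5) = -3.
Row 3: -2 + (-3) + 0 = -5.
Column 1: -4 + 3 + (-2) = -3.
Column 2: 1 + (-1) + (-3) = -3.
Column 3: 0 + (-5) + 0 = -5.
Main diagonal: -4 + (-1) + 0 = -5.
Anti-diagonal: 0 + (-1) + (-2) = -3.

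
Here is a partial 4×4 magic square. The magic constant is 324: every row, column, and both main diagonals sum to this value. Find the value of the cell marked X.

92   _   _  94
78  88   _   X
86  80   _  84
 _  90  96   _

The remaining cell in row 3 is (3,3) = 324 − 250 = 74.
The remaining cell in column 1 is (4,1) = 324 − 256 = 68.
From column 2, 324 − (88 + 80 + 90) gives (1,2) = 66.
From main diagonal, 324 − (92 + 88 + 74) gives (4,4) = 70.
From anti-diagonal, 324 − (94 + 80 + 68) gives (2,3) = 82.
The remaining cell in row 1 is (1,3) = 324 − 252 = 72.
Row 2 must total 324; the given cells sum to 248, so (2,4) = 76.

76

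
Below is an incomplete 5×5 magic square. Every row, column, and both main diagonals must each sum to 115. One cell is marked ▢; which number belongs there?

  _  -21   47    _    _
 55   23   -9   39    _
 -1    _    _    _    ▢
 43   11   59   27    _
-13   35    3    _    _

From row 2, 115 − (55 + 23 + (-9) + 39) gives (2,5) = 7.
Using row 4: 43 + 11 + 59 + 27 + ? → (4,5) = 115 − 140 = -25.
Column 1 needs 115; the known cells sum to 84, so (1,1) = 31.
Column 2 needs 115; the known cells sum to 48, so (3,2) = 67.
Column 3 needs 115; the known cells sum to 100, so (3,3) = 15.
Main diagonal: 31 + 23 + 15 + 27 + ? = 115, so (5,5) = 19.
Anti-diagonal needs 115; the known cells sum to 52, so (1,5) = 63.
Using row 1: 31 + (-21) + 47 + 63 + ? → (1,4) = 115 − 120 = -5.
From row 5, 115 − (-13 + 35 + 3 + 19) gives (5,4) = 71.
Using column 4: -5 + 39 + 27 + 71 + ? → (3,4) = 115 − 132 = -17.
Column 5 must total 115; the given cells sum to 64, so (3,5) = 51.

51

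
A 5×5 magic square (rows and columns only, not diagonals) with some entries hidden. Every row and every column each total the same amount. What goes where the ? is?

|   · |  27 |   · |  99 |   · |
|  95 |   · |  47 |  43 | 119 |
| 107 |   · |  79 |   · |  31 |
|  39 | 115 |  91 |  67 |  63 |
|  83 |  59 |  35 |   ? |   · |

111

Row 4 is complete and sums to 375; that is the magic constant.
Row 2 must total 375; the given cells sum to 304, so (2,2) = 71.
Column 1 needs 375; the known cells sum to 324, so (1,1) = 51.
From column 2, 375 − (27 + 71 + 115 + 59) gives (3,2) = 103.
Column 3 needs 375; the known cells sum to 252, so (1,3) = 123.
The remaining cell in row 1 is (1,5) = 375 − 300 = 75.
Row 3: 107 + 103 + 79 + 31 + ? = 375, so (3,4) = 55.
Column 4: 99 + 43 + 55 + 67 + ? = 375, so (5,4) = 111.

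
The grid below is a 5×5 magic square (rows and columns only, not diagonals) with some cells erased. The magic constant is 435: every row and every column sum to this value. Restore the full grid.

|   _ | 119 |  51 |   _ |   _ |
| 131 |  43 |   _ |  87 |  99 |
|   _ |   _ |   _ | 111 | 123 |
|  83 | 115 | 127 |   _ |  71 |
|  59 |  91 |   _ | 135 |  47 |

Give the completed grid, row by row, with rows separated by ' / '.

Row 2 must total 435; the given cells sum to 360, so (2,3) = 75.
From row 4, 435 − (83 + 115 + 127 + 71) gives (4,4) = 39.
Using row 5: 59 + 91 + 135 + 47 + ? → (5,3) = 435 − 332 = 103.
Column 2 needs 435; the known cells sum to 368, so (3,2) = 67.
The remaining cell in column 3 is (3,3) = 435 − 356 = 79.
From column 4, 435 − (87 + 111 + 39 + 135) gives (1,4) = 63.
Column 5: 99 + 123 + 71 + 47 + ? = 435, so (1,5) = 95.
Using row 1: 119 + 51 + 63 + 95 + ? → (1,1) = 435 − 328 = 107.
Row 3 needs 435; the known cells sum to 380, so (3,1) = 55.

107 119 51 63 95 / 131 43 75 87 99 / 55 67 79 111 123 / 83 115 127 39 71 / 59 91 103 135 47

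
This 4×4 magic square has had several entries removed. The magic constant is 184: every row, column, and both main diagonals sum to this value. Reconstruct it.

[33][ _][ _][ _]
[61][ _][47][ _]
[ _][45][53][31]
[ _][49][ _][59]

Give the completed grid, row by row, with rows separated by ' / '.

The remaining cell in row 3 is (3,1) = 184 − 129 = 55.
The remaining cell in column 1 is (4,1) = 184 − 149 = 35.
Main diagonal: 33 + 53 + 59 + ? = 184, so (2,2) = 39.
Anti-diagonal must total 184; the given cells sum to 127, so (1,4) = 57.
Using row 2: 61 + 39 + 47 + ? → (2,4) = 184 − 147 = 37.
Using row 4: 35 + 49 + 59 + ? → (4,3) = 184 − 143 = 41.
Using column 2: 39 + 45 + 49 + ? → (1,2) = 184 − 133 = 51.
Using column 3: 47 + 53 + 41 + ? → (1,3) = 184 − 141 = 43.

33 51 43 57 / 61 39 47 37 / 55 45 53 31 / 35 49 41 59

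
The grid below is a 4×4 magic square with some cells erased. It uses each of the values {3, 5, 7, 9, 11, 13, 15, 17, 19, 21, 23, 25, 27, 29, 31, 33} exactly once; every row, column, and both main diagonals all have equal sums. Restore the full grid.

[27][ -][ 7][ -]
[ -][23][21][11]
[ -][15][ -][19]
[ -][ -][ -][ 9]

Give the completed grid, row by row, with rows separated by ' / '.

27 5 7 33 / 17 23 21 11 / 25 15 13 19 / 3 29 31 9

The 16 entries sum to 288, so each line sums to 288/4 = 72.
Row 2 needs 72; the known cells sum to 55, so (2,1) = 17.
Using column 4: 11 + 19 + 9 + ? → (1,4) = 72 − 39 = 33.
From main diagonal, 72 − (27 + 23 + 9) gives (3,3) = 13.
Anti-diagonal must total 72; the given cells sum to 69, so (4,1) = 3.
Using row 1: 27 + 7 + 33 + ? → (1,2) = 72 − 67 = 5.
Row 3: 15 + 13 + 19 + ? = 72, so (3,1) = 25.
From column 2, 72 − (5 + 23 + 15) gives (4,2) = 29.
Column 3 needs 72; the known cells sum to 41, so (4,3) = 31.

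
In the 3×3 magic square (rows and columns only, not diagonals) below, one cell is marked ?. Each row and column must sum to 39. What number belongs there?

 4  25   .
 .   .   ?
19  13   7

22

Row 1 needs 39; the known cells sum to 29, so (1,3) = 10.
Using column 1: 4 + 19 + ? → (2,1) = 39 − 23 = 16.
From column 2, 39 − (25 + 13) gives (2,2) = 1.
Column 3: 10 + 7 + ? = 39, so (2,3) = 22.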